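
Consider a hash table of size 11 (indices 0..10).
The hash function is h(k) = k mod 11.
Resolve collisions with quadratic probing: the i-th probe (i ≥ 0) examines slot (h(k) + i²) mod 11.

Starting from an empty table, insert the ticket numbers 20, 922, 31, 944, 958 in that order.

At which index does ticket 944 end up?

7

20 hashes to 9; slot 9 is free -> place at 9.
922 hashes to 9; 9 taken -> place at 10.
31 hashes to 9; 9,10 taken -> place at 2.
944 hashes to 9; 9,10,2 taken -> place at 7.
958 hashes to 1; slot 1 is free -> place at 1.
Table: [-, 958, 31, -, -, -, -, 944, -, 20, 922]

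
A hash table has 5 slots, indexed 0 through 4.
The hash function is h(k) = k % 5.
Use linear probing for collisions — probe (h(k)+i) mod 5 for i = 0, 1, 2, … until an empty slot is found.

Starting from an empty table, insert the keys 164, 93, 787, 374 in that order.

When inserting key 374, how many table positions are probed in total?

2

Insert 164: h=4, slot 4 empty => index 4.
Insert 93: h=3, slot 3 empty => index 3.
Insert 787: h=2, slot 2 empty => index 2.
Insert 374: h=4, slot 4 occupied => index 0.
Table: [374, _, 787, 93, 164]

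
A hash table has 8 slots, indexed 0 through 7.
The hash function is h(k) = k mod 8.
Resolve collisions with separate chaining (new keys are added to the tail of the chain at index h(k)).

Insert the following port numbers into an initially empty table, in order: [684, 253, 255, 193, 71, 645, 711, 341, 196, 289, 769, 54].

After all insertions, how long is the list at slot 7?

3

684 -> bucket 4
253 -> bucket 5
255 -> bucket 7
193 -> bucket 1
71 -> bucket 7 (collision)
645 -> bucket 5 (collision)
711 -> bucket 7 (collision)
341 -> bucket 5 (collision)
196 -> bucket 4 (collision)
289 -> bucket 1 (collision)
769 -> bucket 1 (collision)
54 -> bucket 6
Final buckets:
0: ∅
1: 193 -> 289 -> 769
2: ∅
3: ∅
4: 684 -> 196
5: 253 -> 645 -> 341
6: 54
7: 255 -> 71 -> 711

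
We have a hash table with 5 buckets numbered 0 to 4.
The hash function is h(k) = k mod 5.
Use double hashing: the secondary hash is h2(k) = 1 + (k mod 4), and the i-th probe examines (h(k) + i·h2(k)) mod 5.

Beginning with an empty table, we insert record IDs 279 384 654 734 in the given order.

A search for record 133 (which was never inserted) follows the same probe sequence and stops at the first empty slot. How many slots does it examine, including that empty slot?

279 hashes to 4; slot 4 is free → place at 4.
384 hashes to 4, h2=1; 4 taken → place at 0.
654 hashes to 4, h2=3; 4 taken → place at 2.
734 hashes to 4, h2=3; 4,2,0 taken → place at 3.
Table: [384, ., 654, 734, 279]
Lookup 133: h=3, h2=2, probe 3,0,2,4,1 → slot 1 empty, not found.

5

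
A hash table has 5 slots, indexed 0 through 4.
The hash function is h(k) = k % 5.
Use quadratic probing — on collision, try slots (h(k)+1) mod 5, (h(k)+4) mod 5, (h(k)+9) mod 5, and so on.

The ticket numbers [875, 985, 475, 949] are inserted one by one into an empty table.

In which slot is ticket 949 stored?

3

875 hashes to 0; slot 0 is free → place at 0.
985 hashes to 0; 0 taken → place at 1.
475 hashes to 0; 0,1 taken → place at 4.
949 hashes to 4; 4,0 taken → place at 3.
Table: [875, 985, _, 949, 475]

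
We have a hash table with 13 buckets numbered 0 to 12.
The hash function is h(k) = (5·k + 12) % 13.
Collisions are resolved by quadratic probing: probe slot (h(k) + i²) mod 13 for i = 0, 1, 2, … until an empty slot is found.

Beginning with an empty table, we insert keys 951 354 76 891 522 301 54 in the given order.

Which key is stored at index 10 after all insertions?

522

951 hashes to 9; slot 9 is free -> place at 9.
354 hashes to 1; slot 1 is free -> place at 1.
76 hashes to 2; slot 2 is free -> place at 2.
891 hashes to 8; slot 8 is free -> place at 8.
522 hashes to 9; 9 taken -> place at 10.
301 hashes to 9; 9,10 taken -> place at 0.
54 hashes to 9; 9,10,0 taken -> place at 5.
Table: [301, 354, 76, ., ., 54, ., ., 891, 951, 522, ., .]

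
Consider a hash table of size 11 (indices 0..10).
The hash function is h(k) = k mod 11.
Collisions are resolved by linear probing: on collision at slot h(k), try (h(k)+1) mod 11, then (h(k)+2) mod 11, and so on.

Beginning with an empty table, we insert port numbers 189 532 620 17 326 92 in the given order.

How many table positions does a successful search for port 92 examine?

5

189 hashes to 2; slot 2 is free => place at 2.
532 hashes to 4; slot 4 is free => place at 4.
620 hashes to 4; 4 taken => place at 5.
17 hashes to 6; slot 6 is free => place at 6.
326 hashes to 7; slot 7 is free => place at 7.
92 hashes to 4; 4,5,6,7 taken => place at 8.
Table: [_, _, 189, _, 532, 620, 17, 326, 92, _, _]
Lookup 92: h=4, probe 4,5,6,7,8 → found at 8.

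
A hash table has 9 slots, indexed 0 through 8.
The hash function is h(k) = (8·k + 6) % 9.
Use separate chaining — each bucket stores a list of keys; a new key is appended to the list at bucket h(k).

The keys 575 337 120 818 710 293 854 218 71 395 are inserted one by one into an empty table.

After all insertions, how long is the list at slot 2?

575 → bucket 7
337 → bucket 2
120 → bucket 3
818 → bucket 7 (collision)
710 → bucket 7 (collision)
293 → bucket 1
854 → bucket 7 (collision)
218 → bucket 4
71 → bucket 7 (collision)
395 → bucket 7 (collision)
Final buckets:
0: _
1: 293
2: 337
3: 120
4: 218
5: _
6: _
7: 575 -> 818 -> 710 -> 854 -> 71 -> 395
8: _

1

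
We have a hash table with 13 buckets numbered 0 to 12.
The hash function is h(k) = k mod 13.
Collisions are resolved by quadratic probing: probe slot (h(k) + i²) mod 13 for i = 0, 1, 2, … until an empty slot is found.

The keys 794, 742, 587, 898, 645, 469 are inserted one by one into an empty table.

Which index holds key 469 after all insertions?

794: h=1 → slot 1
742: h=1, probe 1,2 → slot 2
587: h=2, probe 2,3 → slot 3
898: h=1, probe 1,2,5 → slot 5
645: h=8 → slot 8
469: h=1, probe 1,2,5,10 → slot 10
Table: [—, 794, 742, 587, —, 898, —, —, 645, —, 469, —, —]

10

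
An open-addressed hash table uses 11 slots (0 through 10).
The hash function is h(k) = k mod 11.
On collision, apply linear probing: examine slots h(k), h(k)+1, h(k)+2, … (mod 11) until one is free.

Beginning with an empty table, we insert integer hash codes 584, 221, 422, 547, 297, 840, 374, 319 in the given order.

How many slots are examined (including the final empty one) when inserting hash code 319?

584: h=1 → slot 1
221: h=1, probe 1,2 → slot 2
422: h=4 → slot 4
547: h=8 → slot 8
297: h=0 → slot 0
840: h=4, probe 4,5 → slot 5
374: h=0, probe 0,1,2,3 → slot 3
319: h=0, probe 0,1,2,3,4,5,6 → slot 6
Table: [297, 584, 221, 374, 422, 840, 319, -, 547, -, -]

7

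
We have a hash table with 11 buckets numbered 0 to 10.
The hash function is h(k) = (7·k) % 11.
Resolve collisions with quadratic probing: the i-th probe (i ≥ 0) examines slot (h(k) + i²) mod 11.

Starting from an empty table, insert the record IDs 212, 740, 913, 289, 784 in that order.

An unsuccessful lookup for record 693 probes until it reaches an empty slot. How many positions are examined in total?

3

212 hashes to 10; slot 10 is free => place at 10.
740 hashes to 10; 10 taken => place at 0.
913 hashes to 0; 0 taken => place at 1.
289 hashes to 10; 10,0 taken => place at 3.
784 hashes to 10; 10,0,3 taken => place at 8.
Table: [740, 913, ∅, 289, ∅, ∅, ∅, ∅, 784, ∅, 212]
Lookup 693: h=0, probe 0,1,4 → slot 4 empty, not found.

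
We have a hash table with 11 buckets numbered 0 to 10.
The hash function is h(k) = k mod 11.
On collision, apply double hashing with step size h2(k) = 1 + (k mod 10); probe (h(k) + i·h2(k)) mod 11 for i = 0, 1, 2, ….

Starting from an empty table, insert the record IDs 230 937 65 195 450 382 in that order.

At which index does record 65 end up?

5

Insert 230: h=10, slot 10 empty -> index 10.
Insert 937: h=2, slot 2 empty -> index 2.
Insert 65: h=10, h2=6, slot 10 occupied -> index 5.
Insert 195: h=8, slot 8 empty -> index 8.
Insert 450: h=10, h2=1, slot 10 occupied -> index 0.
Insert 382: h=8, h2=3, slots 8,0 occupied -> index 3.
Table: [450, ∅, 937, 382, ∅, 65, ∅, ∅, 195, ∅, 230]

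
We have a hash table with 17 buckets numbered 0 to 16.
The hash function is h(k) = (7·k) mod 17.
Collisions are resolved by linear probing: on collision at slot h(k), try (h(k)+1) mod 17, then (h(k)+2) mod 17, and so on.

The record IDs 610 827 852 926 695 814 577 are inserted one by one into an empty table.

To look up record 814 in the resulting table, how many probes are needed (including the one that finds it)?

4

610: h=3 -> slot 3
827: h=9 -> slot 9
852: h=14 -> slot 14
926: h=5 -> slot 5
695: h=3, probe 3,4 -> slot 4
814: h=3, probe 3,4,5,6 -> slot 6
577: h=10 -> slot 10
Table: [∅, ∅, ∅, 610, 695, 926, 814, ∅, ∅, 827, 577, ∅, ∅, ∅, 852, ∅, ∅]
Lookup 814: h=3, probe 3,4,5,6 → found at 6.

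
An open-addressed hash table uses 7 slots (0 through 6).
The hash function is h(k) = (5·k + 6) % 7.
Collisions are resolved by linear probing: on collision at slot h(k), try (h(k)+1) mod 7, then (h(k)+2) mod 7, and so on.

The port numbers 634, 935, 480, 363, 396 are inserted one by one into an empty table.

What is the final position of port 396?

2

Insert 634: h=5, slot 5 empty -> index 5.
Insert 935: h=5, slot 5 occupied -> index 6.
Insert 480: h=5, slots 5,6 occupied -> index 0.
Insert 363: h=1, slot 1 empty -> index 1.
Insert 396: h=5, slots 5,6,0,1 occupied -> index 2.
Table: [480, 363, 396, ., ., 634, 935]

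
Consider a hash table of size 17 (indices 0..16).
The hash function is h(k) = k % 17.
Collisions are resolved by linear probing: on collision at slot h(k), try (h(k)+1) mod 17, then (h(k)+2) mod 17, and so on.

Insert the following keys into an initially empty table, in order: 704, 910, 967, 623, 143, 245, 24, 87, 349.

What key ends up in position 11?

704 hashes to 7; slot 7 is free -> place at 7.
910 hashes to 9; slot 9 is free -> place at 9.
967 hashes to 15; slot 15 is free -> place at 15.
623 hashes to 11; slot 11 is free -> place at 11.
143 hashes to 7; 7 taken -> place at 8.
245 hashes to 7; 7,8,9 taken -> place at 10.
24 hashes to 7; 7,8,9,10,11 taken -> place at 12.
87 hashes to 2; slot 2 is free -> place at 2.
349 hashes to 9; 9,10,11,12 taken -> place at 13.
Table: [_, _, 87, _, _, _, _, 704, 143, 910, 245, 623, 24, 349, _, 967, _]

623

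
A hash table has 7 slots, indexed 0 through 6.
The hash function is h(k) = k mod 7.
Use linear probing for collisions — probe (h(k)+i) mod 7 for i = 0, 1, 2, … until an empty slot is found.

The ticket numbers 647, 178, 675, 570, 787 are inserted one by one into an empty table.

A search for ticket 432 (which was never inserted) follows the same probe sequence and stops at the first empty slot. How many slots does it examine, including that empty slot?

4

Insert 647: h=3, slot 3 empty -> index 3.
Insert 178: h=3, slot 3 occupied -> index 4.
Insert 675: h=3, slots 3,4 occupied -> index 5.
Insert 570: h=3, slots 3,4,5 occupied -> index 6.
Insert 787: h=3, slots 3,4,5,6 occupied -> index 0.
Table: [787, -, -, 647, 178, 675, 570]
Lookup 432: h=5, probe 5,6,0,1 → slot 1 empty, not found.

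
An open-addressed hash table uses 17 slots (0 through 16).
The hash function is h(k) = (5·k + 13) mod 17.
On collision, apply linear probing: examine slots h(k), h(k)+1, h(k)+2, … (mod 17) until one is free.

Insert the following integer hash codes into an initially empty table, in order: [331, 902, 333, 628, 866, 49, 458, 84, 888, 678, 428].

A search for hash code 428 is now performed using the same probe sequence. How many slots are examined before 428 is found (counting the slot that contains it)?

3

331 hashes to 2; slot 2 is free => place at 2.
902 hashes to 1; slot 1 is free => place at 1.
333 hashes to 12; slot 12 is free => place at 12.
628 hashes to 8; slot 8 is free => place at 8.
866 hashes to 8; 8 taken => place at 9.
49 hashes to 3; slot 3 is free => place at 3.
458 hashes to 8; 8,9 taken => place at 10.
84 hashes to 8; 8,9,10 taken => place at 11.
888 hashes to 16; slot 16 is free => place at 16.
678 hashes to 3; 3 taken => place at 4.
428 hashes to 11; 11,12 taken => place at 13.
Table: [∅, 902, 331, 49, 678, ∅, ∅, ∅, 628, 866, 458, 84, 333, 428, ∅, ∅, 888]
Lookup 428: h=11, probe 11,12,13 → found at 13.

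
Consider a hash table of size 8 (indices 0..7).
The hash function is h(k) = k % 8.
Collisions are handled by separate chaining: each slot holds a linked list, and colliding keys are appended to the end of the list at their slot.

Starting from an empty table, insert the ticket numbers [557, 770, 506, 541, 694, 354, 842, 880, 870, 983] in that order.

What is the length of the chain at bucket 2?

4

557 → bucket 5
770 → bucket 2
506 → bucket 2 (collision)
541 → bucket 5 (collision)
694 → bucket 6
354 → bucket 2 (collision)
842 → bucket 2 (collision)
880 → bucket 0
870 → bucket 6 (collision)
983 → bucket 7
Final buckets:
0: 880
1: -
2: 770 -> 506 -> 354 -> 842
3: -
4: -
5: 557 -> 541
6: 694 -> 870
7: 983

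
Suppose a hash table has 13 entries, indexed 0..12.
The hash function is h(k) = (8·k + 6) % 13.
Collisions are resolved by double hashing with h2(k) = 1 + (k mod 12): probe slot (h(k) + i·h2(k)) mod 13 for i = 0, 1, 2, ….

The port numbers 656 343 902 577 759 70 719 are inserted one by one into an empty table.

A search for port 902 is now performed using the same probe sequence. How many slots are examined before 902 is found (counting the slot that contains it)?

2

656: h=2 => slot 2
343: h=7 => slot 7
902: h=7, h2=3, probe 7,10 => slot 10
577: h=7, h2=2, probe 7,9 => slot 9
759: h=7, h2=4, probe 7,11 => slot 11
70: h=7, h2=11, probe 7,5 => slot 5
719: h=12 => slot 12
Table: [∅, ∅, 656, ∅, ∅, 70, ∅, 343, ∅, 577, 902, 759, 719]
Lookup 902: h=7, h2=3, probe 7,10 → found at 10.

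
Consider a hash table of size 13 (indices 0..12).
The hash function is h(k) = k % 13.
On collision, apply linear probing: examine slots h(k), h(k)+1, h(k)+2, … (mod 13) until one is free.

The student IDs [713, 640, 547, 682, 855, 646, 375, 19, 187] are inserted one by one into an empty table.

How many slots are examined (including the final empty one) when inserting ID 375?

2

Insert 713: h=11, slot 11 empty → index 11.
Insert 640: h=3, slot 3 empty → index 3.
Insert 547: h=1, slot 1 empty → index 1.
Insert 682: h=6, slot 6 empty → index 6.
Insert 855: h=10, slot 10 empty → index 10.
Insert 646: h=9, slot 9 empty → index 9.
Insert 375: h=11, slot 11 occupied → index 12.
Insert 19: h=6, slot 6 occupied → index 7.
Insert 187: h=5, slot 5 empty → index 5.
Table: [∅, 547, ∅, 640, ∅, 187, 682, 19, ∅, 646, 855, 713, 375]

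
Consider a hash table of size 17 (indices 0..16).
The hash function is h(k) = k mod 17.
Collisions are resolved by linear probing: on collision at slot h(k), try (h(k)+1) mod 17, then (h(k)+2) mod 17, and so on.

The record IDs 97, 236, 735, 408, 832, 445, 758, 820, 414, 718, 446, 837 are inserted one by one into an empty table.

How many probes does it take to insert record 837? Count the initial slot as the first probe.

Insert 97: h=12, slot 12 empty => index 12.
Insert 236: h=15, slot 15 empty => index 15.
Insert 735: h=4, slot 4 empty => index 4.
Insert 408: h=0, slot 0 empty => index 0.
Insert 832: h=16, slot 16 empty => index 16.
Insert 445: h=3, slot 3 empty => index 3.
Insert 758: h=10, slot 10 empty => index 10.
Insert 820: h=4, slot 4 occupied => index 5.
Insert 414: h=6, slot 6 empty => index 6.
Insert 718: h=4, slots 4,5,6 occupied => index 7.
Insert 446: h=4, slots 4,5,6,7 occupied => index 8.
Insert 837: h=4, slots 4,5,6,7,8 occupied => index 9.
Table: [408, _, _, 445, 735, 820, 414, 718, 446, 837, 758, _, 97, _, _, 236, 832]

6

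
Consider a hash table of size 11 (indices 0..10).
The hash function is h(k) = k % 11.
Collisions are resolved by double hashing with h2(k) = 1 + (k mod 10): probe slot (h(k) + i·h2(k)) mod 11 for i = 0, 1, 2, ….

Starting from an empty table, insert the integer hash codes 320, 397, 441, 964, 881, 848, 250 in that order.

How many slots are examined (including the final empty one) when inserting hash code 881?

3

Insert 320: h=1, slot 1 empty -> index 1.
Insert 397: h=1, h2=8, slot 1 occupied -> index 9.
Insert 441: h=1, h2=2, slot 1 occupied -> index 3.
Insert 964: h=7, slot 7 empty -> index 7.
Insert 881: h=1, h2=2, slots 1,3 occupied -> index 5.
Insert 848: h=1, h2=9, slot 1 occupied -> index 10.
Insert 250: h=8, slot 8 empty -> index 8.
Table: [∅, 320, ∅, 441, ∅, 881, ∅, 964, 250, 397, 848]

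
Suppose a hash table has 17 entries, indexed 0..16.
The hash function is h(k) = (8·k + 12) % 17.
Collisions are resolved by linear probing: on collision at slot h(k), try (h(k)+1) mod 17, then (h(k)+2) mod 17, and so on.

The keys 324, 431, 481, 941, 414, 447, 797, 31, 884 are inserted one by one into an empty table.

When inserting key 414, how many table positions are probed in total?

324: h=3 -> slot 3
431: h=9 -> slot 9
481: h=1 -> slot 1
941: h=9, probe 9,10 -> slot 10
414: h=9, probe 9,10,11 -> slot 11
447: h=1, probe 1,2 -> slot 2
797: h=13 -> slot 13
31: h=5 -> slot 5
884: h=12 -> slot 12
Table: [., 481, 447, 324, ., 31, ., ., ., 431, 941, 414, 884, 797, ., ., .]

3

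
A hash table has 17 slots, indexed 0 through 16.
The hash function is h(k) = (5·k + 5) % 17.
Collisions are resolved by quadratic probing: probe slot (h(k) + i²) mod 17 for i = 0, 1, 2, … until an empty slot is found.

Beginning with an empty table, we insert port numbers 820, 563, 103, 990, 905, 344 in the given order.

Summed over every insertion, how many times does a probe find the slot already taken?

820: h=8 -> slot 8
563: h=15 -> slot 15
103: h=10 -> slot 10
990: h=8, probe 8,9 -> slot 9
905: h=8, probe 8,9,12 -> slot 12
344: h=8, probe 8,9,12,0 -> slot 0
Table: [344, ∅, ∅, ∅, ∅, ∅, ∅, ∅, 820, 990, 103, ∅, 905, ∅, ∅, 563, ∅]

6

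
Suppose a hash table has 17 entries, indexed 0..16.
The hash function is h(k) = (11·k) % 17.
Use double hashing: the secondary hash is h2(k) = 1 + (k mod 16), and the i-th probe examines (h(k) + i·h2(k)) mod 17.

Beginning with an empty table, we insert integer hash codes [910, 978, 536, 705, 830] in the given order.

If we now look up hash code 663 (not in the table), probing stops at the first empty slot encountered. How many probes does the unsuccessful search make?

910: h=14 => slot 14
978: h=14, h2=3, probe 14,0 => slot 0
536: h=14, h2=9, probe 14,6 => slot 6
705: h=3 => slot 3
830: h=1 => slot 1
Table: [978, 830, —, 705, —, —, 536, —, —, —, —, —, —, —, 910, —, —]
Lookup 663: h=0, h2=8, probe 0,8 → slot 8 empty, not found.

2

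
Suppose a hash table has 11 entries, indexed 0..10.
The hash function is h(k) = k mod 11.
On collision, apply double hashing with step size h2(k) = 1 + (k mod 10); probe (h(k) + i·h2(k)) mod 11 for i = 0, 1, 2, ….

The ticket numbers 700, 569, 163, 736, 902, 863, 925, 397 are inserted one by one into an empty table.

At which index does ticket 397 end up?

6

700 hashes to 7; slot 7 is free -> place at 7.
569 hashes to 8; slot 8 is free -> place at 8.
163 hashes to 9; slot 9 is free -> place at 9.
736 hashes to 10; slot 10 is free -> place at 10.
902 hashes to 0; slot 0 is free -> place at 0.
863 hashes to 5; slot 5 is free -> place at 5.
925 hashes to 1; slot 1 is free -> place at 1.
397 hashes to 1, h2=8; 1,9 taken -> place at 6.
Table: [902, 925, ., ., ., 863, 397, 700, 569, 163, 736]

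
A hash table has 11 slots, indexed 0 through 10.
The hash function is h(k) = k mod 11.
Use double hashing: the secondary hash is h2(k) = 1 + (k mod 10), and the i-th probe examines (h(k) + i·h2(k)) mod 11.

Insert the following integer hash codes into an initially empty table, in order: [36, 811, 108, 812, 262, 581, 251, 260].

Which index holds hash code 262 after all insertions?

36: h=3 -> slot 3
811: h=8 -> slot 8
108: h=9 -> slot 9
812: h=9, h2=3, probe 9,1 -> slot 1
262: h=9, h2=3, probe 9,1,4 -> slot 4
581: h=9, h2=2, probe 9,0 -> slot 0
251: h=9, h2=2, probe 9,0,2 -> slot 2
260: h=7 -> slot 7
Table: [581, 812, 251, 36, 262, ., ., 260, 811, 108, .]

4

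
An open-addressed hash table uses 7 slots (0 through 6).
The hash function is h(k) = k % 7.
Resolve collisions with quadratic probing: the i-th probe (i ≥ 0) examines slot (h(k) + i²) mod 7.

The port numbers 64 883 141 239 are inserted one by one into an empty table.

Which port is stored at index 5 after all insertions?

Insert 64: h=1, slot 1 empty -> index 1.
Insert 883: h=1, slot 1 occupied -> index 2.
Insert 141: h=1, slots 1,2 occupied -> index 5.
Insert 239: h=1, slots 1,2,5 occupied -> index 3.
Table: [∅, 64, 883, 239, ∅, 141, ∅]

141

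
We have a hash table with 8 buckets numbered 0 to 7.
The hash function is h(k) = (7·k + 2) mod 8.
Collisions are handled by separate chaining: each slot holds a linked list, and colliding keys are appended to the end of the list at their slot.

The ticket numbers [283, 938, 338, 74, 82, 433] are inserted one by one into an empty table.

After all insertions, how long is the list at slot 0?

Insert 283: h=7, bucket 7 empty -> new chain.
Insert 938: h=0, bucket 0 empty -> new chain.
Insert 338: h=0, bucket 0 nonempty -> append to chain.
Insert 74: h=0, bucket 0 nonempty -> append to chain.
Insert 82: h=0, bucket 0 nonempty -> append to chain.
Insert 433: h=1, bucket 1 empty -> new chain.
Final buckets:
0: 938 -> 338 -> 74 -> 82
1: 433
2: .
3: .
4: .
5: .
6: .
7: 283

4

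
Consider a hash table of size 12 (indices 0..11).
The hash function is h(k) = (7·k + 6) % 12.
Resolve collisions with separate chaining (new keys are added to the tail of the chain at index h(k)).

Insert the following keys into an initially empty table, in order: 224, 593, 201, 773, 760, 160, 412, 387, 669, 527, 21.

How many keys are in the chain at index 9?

Insert 224: h=2, bucket 2 empty -> new chain.
Insert 593: h=5, bucket 5 empty -> new chain.
Insert 201: h=9, bucket 9 empty -> new chain.
Insert 773: h=5, bucket 5 nonempty -> append to chain.
Insert 760: h=10, bucket 10 empty -> new chain.
Insert 160: h=10, bucket 10 nonempty -> append to chain.
Insert 412: h=10, bucket 10 nonempty -> append to chain.
Insert 387: h=3, bucket 3 empty -> new chain.
Insert 669: h=9, bucket 9 nonempty -> append to chain.
Insert 527: h=11, bucket 11 empty -> new chain.
Insert 21: h=9, bucket 9 nonempty -> append to chain.
Final buckets:
0: .
1: .
2: 224
3: 387
4: .
5: 593 -> 773
6: .
7: .
8: .
9: 201 -> 669 -> 21
10: 760 -> 160 -> 412
11: 527

3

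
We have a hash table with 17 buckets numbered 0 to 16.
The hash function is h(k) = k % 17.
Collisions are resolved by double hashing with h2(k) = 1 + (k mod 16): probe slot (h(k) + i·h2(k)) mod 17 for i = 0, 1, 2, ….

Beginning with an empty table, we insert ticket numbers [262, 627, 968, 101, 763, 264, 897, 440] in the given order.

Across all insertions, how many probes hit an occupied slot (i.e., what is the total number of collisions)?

5

262 hashes to 7; slot 7 is free → place at 7.
627 hashes to 15; slot 15 is free → place at 15.
968 hashes to 16; slot 16 is free → place at 16.
101 hashes to 16, h2=6; 16 taken → place at 5.
763 hashes to 15, h2=12; 15 taken → place at 10.
264 hashes to 9; slot 9 is free → place at 9.
897 hashes to 13; slot 13 is free → place at 13.
440 hashes to 15, h2=9; 15,7,16 taken → place at 8.
Table: [_, _, _, _, _, 101, _, 262, 440, 264, 763, _, _, 897, _, 627, 968]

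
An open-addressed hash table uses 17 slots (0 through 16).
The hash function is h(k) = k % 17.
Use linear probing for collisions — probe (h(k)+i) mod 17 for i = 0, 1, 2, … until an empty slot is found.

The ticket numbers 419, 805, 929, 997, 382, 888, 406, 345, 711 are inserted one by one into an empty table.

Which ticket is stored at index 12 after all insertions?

929

419 hashes to 11; slot 11 is free => place at 11.
805 hashes to 6; slot 6 is free => place at 6.
929 hashes to 11; 11 taken => place at 12.
997 hashes to 11; 11,12 taken => place at 13.
382 hashes to 8; slot 8 is free => place at 8.
888 hashes to 4; slot 4 is free => place at 4.
406 hashes to 15; slot 15 is free => place at 15.
345 hashes to 5; slot 5 is free => place at 5.
711 hashes to 14; slot 14 is free => place at 14.
Table: [—, —, —, —, 888, 345, 805, —, 382, —, —, 419, 929, 997, 711, 406, —]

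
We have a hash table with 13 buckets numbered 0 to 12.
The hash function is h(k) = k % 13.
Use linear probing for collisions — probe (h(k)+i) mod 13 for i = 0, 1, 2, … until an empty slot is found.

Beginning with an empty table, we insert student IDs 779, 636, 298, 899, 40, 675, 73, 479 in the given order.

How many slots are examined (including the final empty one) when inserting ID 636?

2

779 hashes to 12; slot 12 is free => place at 12.
636 hashes to 12; 12 taken => place at 0.
298 hashes to 12; 12,0 taken => place at 1.
899 hashes to 2; slot 2 is free => place at 2.
40 hashes to 1; 1,2 taken => place at 3.
675 hashes to 12; 12,0,1,2,3 taken => place at 4.
73 hashes to 8; slot 8 is free => place at 8.
479 hashes to 11; slot 11 is free => place at 11.
Table: [636, 298, 899, 40, 675, _, _, _, 73, _, _, 479, 779]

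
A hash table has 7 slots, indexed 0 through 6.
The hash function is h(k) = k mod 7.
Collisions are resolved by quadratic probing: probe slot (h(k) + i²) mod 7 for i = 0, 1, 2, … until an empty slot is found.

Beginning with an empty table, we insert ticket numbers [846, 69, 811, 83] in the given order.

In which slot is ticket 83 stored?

846: h=6 => slot 6
69: h=6, probe 6,0 => slot 0
811: h=6, probe 6,0,3 => slot 3
83: h=6, probe 6,0,3,1 => slot 1
Table: [69, 83, -, 811, -, -, 846]

1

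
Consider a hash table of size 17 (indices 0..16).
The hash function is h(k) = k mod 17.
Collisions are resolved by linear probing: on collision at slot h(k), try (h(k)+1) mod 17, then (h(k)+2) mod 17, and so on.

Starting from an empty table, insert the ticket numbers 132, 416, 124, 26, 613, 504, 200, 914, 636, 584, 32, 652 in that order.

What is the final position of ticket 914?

15

Insert 132: h=13, slot 13 empty -> index 13.
Insert 416: h=8, slot 8 empty -> index 8.
Insert 124: h=5, slot 5 empty -> index 5.
Insert 26: h=9, slot 9 empty -> index 9.
Insert 613: h=1, slot 1 empty -> index 1.
Insert 504: h=11, slot 11 empty -> index 11.
Insert 200: h=13, slot 13 occupied -> index 14.
Insert 914: h=13, slots 13,14 occupied -> index 15.
Insert 636: h=7, slot 7 empty -> index 7.
Insert 584: h=6, slot 6 empty -> index 6.
Insert 32: h=15, slot 15 occupied -> index 16.
Insert 652: h=6, slots 6,7,8,9 occupied -> index 10.
Table: [., 613, ., ., ., 124, 584, 636, 416, 26, 652, 504, ., 132, 200, 914, 32]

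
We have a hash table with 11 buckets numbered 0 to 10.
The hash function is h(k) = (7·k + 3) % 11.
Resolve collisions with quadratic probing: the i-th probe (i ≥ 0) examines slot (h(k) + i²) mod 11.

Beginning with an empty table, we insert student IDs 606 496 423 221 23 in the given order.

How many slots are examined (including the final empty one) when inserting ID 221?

606 hashes to 10; slot 10 is free => place at 10.
496 hashes to 10; 10 taken => place at 0.
423 hashes to 5; slot 5 is free => place at 5.
221 hashes to 10; 10,0 taken => place at 3.
23 hashes to 10; 10,0,3 taken => place at 8.
Table: [496, ∅, ∅, 221, ∅, 423, ∅, ∅, 23, ∅, 606]

3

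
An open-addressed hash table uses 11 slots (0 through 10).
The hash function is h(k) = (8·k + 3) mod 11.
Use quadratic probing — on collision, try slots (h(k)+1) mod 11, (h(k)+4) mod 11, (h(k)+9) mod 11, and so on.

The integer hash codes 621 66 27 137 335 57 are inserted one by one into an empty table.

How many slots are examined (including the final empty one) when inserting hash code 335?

Insert 621: h=10, slot 10 empty => index 10.
Insert 66: h=3, slot 3 empty => index 3.
Insert 27: h=10, slot 10 occupied => index 0.
Insert 137: h=10, slots 10,0,3 occupied => index 8.
Insert 335: h=10, slots 10,0,3,8 occupied => index 4.
Insert 57: h=8, slot 8 occupied => index 9.
Table: [27, ∅, ∅, 66, 335, ∅, ∅, ∅, 137, 57, 621]

5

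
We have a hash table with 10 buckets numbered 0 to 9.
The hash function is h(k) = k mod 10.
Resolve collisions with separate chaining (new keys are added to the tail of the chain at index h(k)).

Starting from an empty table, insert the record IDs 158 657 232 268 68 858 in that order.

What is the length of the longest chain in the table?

4

Insert 158: h=8, bucket 8 empty → new chain.
Insert 657: h=7, bucket 7 empty → new chain.
Insert 232: h=2, bucket 2 empty → new chain.
Insert 268: h=8, bucket 8 nonempty → append to chain.
Insert 68: h=8, bucket 8 nonempty → append to chain.
Insert 858: h=8, bucket 8 nonempty → append to chain.
Final buckets:
0: _
1: _
2: 232
3: _
4: _
5: _
6: _
7: 657
8: 158 -> 268 -> 68 -> 858
9: _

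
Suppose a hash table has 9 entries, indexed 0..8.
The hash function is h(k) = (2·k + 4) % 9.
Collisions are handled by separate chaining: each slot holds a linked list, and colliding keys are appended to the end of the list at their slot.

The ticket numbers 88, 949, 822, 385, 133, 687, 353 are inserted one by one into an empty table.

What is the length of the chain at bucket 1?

2

Insert 88: h=0, bucket 0 empty → new chain.
Insert 949: h=3, bucket 3 empty → new chain.
Insert 822: h=1, bucket 1 empty → new chain.
Insert 385: h=0, bucket 0 nonempty → append to chain.
Insert 133: h=0, bucket 0 nonempty → append to chain.
Insert 687: h=1, bucket 1 nonempty → append to chain.
Insert 353: h=8, bucket 8 empty → new chain.
Final buckets:
0: 88 -> 385 -> 133
1: 822 -> 687
2: _
3: 949
4: _
5: _
6: _
7: _
8: 353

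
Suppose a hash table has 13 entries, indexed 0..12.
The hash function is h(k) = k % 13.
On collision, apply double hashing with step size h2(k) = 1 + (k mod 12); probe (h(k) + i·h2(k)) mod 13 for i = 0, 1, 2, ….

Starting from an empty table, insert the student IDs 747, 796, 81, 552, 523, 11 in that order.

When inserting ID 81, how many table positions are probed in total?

2

747 hashes to 6; slot 6 is free => place at 6.
796 hashes to 3; slot 3 is free => place at 3.
81 hashes to 3, h2=10; 3 taken => place at 0.
552 hashes to 6, h2=1; 6 taken => place at 7.
523 hashes to 3, h2=8; 3 taken => place at 11.
11 hashes to 11, h2=12; 11 taken => place at 10.
Table: [81, —, —, 796, —, —, 747, 552, —, —, 11, 523, —]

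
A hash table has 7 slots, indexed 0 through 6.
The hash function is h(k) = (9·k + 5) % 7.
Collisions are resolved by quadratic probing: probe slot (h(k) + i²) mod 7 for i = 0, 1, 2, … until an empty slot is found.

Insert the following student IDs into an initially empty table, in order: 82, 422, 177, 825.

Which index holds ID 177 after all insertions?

3

82 hashes to 1; slot 1 is free -> place at 1.
422 hashes to 2; slot 2 is free -> place at 2.
177 hashes to 2; 2 taken -> place at 3.
825 hashes to 3; 3 taken -> place at 4.
Table: [—, 82, 422, 177, 825, —, —]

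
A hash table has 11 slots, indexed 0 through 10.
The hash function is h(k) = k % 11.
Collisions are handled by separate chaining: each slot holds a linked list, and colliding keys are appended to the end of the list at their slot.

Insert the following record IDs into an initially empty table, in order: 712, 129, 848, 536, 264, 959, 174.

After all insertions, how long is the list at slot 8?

Insert 712: h=8, bucket 8 empty → new chain.
Insert 129: h=8, bucket 8 nonempty → append to chain.
Insert 848: h=1, bucket 1 empty → new chain.
Insert 536: h=8, bucket 8 nonempty → append to chain.
Insert 264: h=0, bucket 0 empty → new chain.
Insert 959: h=2, bucket 2 empty → new chain.
Insert 174: h=9, bucket 9 empty → new chain.
Final buckets:
0: 264
1: 848
2: 959
3: ∅
4: ∅
5: ∅
6: ∅
7: ∅
8: 712 -> 129 -> 536
9: 174
10: ∅

3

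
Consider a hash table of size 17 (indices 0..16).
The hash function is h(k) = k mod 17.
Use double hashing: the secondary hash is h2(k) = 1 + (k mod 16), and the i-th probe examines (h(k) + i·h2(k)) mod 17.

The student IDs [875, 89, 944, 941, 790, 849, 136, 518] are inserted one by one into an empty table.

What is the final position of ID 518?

5

Insert 875: h=8, slot 8 empty -> index 8.
Insert 89: h=4, slot 4 empty -> index 4.
Insert 944: h=9, slot 9 empty -> index 9.
Insert 941: h=6, slot 6 empty -> index 6.
Insert 790: h=8, h2=7, slot 8 occupied -> index 15.
Insert 849: h=16, slot 16 empty -> index 16.
Insert 136: h=0, slot 0 empty -> index 0.
Insert 518: h=8, h2=7, slots 8,15 occupied -> index 5.
Table: [136, -, -, -, 89, 518, 941, -, 875, 944, -, -, -, -, -, 790, 849]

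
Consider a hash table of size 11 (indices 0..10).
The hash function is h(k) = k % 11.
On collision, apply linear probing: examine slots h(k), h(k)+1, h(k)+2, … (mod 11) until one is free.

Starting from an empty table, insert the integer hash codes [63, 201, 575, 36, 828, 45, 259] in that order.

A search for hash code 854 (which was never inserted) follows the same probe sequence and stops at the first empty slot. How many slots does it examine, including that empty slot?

Insert 63: h=8, slot 8 empty -> index 8.
Insert 201: h=3, slot 3 empty -> index 3.
Insert 575: h=3, slot 3 occupied -> index 4.
Insert 36: h=3, slots 3,4 occupied -> index 5.
Insert 828: h=3, slots 3,4,5 occupied -> index 6.
Insert 45: h=1, slot 1 empty -> index 1.
Insert 259: h=6, slot 6 occupied -> index 7.
Table: [—, 45, —, 201, 575, 36, 828, 259, 63, —, —]
Lookup 854: h=7, probe 7,8,9 → slot 9 empty, not found.

3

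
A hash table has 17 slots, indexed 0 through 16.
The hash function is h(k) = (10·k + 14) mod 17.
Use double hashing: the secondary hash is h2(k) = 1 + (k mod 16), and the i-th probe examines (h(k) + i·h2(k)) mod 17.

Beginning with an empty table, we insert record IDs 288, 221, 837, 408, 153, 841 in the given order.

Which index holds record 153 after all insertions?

288 hashes to 4; slot 4 is free → place at 4.
221 hashes to 14; slot 14 is free → place at 14.
837 hashes to 3; slot 3 is free → place at 3.
408 hashes to 14, h2=9; 14 taken → place at 6.
153 hashes to 14, h2=10; 14 taken → place at 7.
841 hashes to 9; slot 9 is free → place at 9.
Table: [∅, ∅, ∅, 837, 288, ∅, 408, 153, ∅, 841, ∅, ∅, ∅, ∅, 221, ∅, ∅]

7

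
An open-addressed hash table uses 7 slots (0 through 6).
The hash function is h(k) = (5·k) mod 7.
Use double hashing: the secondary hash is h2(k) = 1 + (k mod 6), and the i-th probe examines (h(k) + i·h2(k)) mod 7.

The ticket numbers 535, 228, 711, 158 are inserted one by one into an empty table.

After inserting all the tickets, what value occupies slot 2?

Insert 535: h=1, slot 1 empty -> index 1.
Insert 228: h=6, slot 6 empty -> index 6.
Insert 711: h=6, h2=4, slot 6 occupied -> index 3.
Insert 158: h=6, h2=3, slot 6 occupied -> index 2.
Table: [—, 535, 158, 711, —, —, 228]

158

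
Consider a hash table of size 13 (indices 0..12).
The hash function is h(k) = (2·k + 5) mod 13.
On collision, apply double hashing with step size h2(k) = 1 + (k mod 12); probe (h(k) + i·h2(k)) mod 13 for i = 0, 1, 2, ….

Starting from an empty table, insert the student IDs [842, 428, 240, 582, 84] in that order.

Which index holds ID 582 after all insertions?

6

Insert 842: h=12, slot 12 empty -> index 12.
Insert 428: h=3, slot 3 empty -> index 3.
Insert 240: h=4, slot 4 empty -> index 4.
Insert 582: h=12, h2=7, slot 12 occupied -> index 6.
Insert 84: h=4, h2=1, slot 4 occupied -> index 5.
Table: [., ., ., 428, 240, 84, 582, ., ., ., ., ., 842]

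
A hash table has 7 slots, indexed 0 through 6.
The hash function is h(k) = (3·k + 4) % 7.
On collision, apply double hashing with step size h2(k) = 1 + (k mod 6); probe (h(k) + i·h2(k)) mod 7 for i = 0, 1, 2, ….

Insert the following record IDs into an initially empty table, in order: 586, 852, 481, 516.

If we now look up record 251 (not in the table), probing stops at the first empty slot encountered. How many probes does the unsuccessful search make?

Insert 586: h=5, slot 5 empty -> index 5.
Insert 852: h=5, h2=1, slot 5 occupied -> index 6.
Insert 481: h=5, h2=2, slot 5 occupied -> index 0.
Insert 516: h=5, h2=1, slots 5,6,0 occupied -> index 1.
Table: [481, 516, ., ., ., 586, 852]
Lookup 251: h=1, h2=6, probe 1,0,6,5,4 → slot 4 empty, not found.

5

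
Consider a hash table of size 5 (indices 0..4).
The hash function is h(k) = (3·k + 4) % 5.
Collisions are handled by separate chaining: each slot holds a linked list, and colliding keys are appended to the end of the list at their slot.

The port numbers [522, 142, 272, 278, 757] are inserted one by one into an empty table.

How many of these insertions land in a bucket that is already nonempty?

3

522 → bucket 0
142 → bucket 0 (collision)
272 → bucket 0 (collision)
278 → bucket 3
757 → bucket 0 (collision)
Final buckets:
0: 522 -> 142 -> 272 -> 757
1: .
2: .
3: 278
4: .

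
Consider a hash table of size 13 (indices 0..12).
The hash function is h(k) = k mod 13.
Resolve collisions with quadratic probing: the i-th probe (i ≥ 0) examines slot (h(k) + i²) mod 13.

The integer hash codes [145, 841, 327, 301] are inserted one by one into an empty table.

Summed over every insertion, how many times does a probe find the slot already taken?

145 hashes to 2; slot 2 is free → place at 2.
841 hashes to 9; slot 9 is free → place at 9.
327 hashes to 2; 2 taken → place at 3.
301 hashes to 2; 2,3 taken → place at 6.
Table: [—, —, 145, 327, —, —, 301, —, —, 841, —, —, —]

3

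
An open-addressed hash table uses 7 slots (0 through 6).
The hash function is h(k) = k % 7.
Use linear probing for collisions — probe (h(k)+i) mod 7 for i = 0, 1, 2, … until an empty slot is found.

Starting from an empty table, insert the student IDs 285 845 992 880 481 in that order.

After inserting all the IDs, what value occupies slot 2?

285 hashes to 5; slot 5 is free => place at 5.
845 hashes to 5; 5 taken => place at 6.
992 hashes to 5; 5,6 taken => place at 0.
880 hashes to 5; 5,6,0 taken => place at 1.
481 hashes to 5; 5,6,0,1 taken => place at 2.
Table: [992, 880, 481, —, —, 285, 845]

481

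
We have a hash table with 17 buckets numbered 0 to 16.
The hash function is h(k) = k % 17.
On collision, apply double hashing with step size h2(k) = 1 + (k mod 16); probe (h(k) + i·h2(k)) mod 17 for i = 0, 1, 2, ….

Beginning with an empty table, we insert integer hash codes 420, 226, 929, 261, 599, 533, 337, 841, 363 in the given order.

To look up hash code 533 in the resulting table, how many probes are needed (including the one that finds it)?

3

Insert 420: h=12, slot 12 empty → index 12.
Insert 226: h=5, slot 5 empty → index 5.
Insert 929: h=11, slot 11 empty → index 11.
Insert 261: h=6, slot 6 empty → index 6.
Insert 599: h=4, slot 4 empty → index 4.
Insert 533: h=6, h2=6, slots 6,12 occupied → index 1.
Insert 337: h=14, slot 14 empty → index 14.
Insert 841: h=8, slot 8 empty → index 8.
Insert 363: h=6, h2=12, slots 6,1 occupied → index 13.
Table: [∅, 533, ∅, ∅, 599, 226, 261, ∅, 841, ∅, ∅, 929, 420, 363, 337, ∅, ∅]
Lookup 533: h=6, h2=6, probe 6,12,1 → found at 1.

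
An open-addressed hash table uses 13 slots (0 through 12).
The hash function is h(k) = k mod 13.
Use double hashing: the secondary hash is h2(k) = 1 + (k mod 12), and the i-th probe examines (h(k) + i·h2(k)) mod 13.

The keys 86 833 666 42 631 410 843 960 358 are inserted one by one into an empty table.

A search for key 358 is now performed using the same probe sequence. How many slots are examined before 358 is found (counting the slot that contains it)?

86 hashes to 8; slot 8 is free → place at 8.
833 hashes to 1; slot 1 is free → place at 1.
666 hashes to 3; slot 3 is free → place at 3.
42 hashes to 3, h2=7; 3 taken → place at 10.
631 hashes to 7; slot 7 is free → place at 7.
410 hashes to 7, h2=3; 7,10 taken → place at 0.
843 hashes to 11; slot 11 is free → place at 11.
960 hashes to 11, h2=1; 11 taken → place at 12.
358 hashes to 7, h2=11; 7 taken → place at 5.
Table: [410, 833, -, 666, -, 358, -, 631, 86, -, 42, 843, 960]
Lookup 358: h=7, h2=11, probe 7,5 → found at 5.

2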